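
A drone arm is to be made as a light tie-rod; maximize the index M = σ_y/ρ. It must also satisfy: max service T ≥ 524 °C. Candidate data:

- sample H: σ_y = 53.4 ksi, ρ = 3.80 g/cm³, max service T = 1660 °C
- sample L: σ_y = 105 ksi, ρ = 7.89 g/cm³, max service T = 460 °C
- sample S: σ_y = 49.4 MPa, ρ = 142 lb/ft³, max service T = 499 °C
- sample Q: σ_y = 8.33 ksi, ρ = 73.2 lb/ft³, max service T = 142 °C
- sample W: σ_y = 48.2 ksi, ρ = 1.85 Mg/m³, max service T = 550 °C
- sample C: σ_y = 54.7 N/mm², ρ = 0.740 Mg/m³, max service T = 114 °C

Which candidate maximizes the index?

Screen on constraints: max service T ≥ 524 °C. Survivors: sample H, sample W.
Convert each candidate to consistent units, then evaluate M:
  sample H: σ_y = 368.2 MPa, ρ = 3800 kg/m³
  sample W: σ_y = 332.3 MPa, ρ = 1850 kg/m³
  sample W: M = 180 kN·m/kg
  sample H: M = 96.9 kN·m/kg
Sample W has the largest M.

sample W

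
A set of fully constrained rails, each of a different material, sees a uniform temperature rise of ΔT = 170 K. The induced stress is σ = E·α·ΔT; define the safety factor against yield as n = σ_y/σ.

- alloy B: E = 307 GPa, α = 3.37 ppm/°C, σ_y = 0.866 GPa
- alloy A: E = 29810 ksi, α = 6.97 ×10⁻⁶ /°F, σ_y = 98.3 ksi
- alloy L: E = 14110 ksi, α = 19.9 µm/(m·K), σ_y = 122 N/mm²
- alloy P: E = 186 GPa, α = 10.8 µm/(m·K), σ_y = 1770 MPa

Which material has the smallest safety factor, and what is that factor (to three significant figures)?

In consistent units (E in GPa, α in ×10⁻⁶/K, σ_y in MPa):
  alloy B: E = 307.0, α = 3.37, σ_y = 866.0 → σ = 176 MPa, n = 4.92
  alloy A: E = 205.5, α = 12.5, σ_y = 677.8 → σ = 438 MPa, n = 1.55
  alloy L: E = 97.29, α = 19.9, σ_y = 122.0 → σ = 329 MPa, n = 0.371
  alloy P: E = 186.0, α = 10.8, σ_y = 1770 → σ = 341 MPa, n = 5.18
Smallest n: alloy L with n = 0.371.

alloy L, n = 0.371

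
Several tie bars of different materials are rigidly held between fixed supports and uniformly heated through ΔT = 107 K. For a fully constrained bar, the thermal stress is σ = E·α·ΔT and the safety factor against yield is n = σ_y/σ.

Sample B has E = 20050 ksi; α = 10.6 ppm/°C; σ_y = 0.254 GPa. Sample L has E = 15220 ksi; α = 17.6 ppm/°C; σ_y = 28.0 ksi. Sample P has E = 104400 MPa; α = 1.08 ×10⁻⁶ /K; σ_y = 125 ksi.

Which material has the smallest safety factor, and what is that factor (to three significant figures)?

sample L, n = 0.977

Converting E to GPa, α to ×10⁻⁶/K, σ_y to MPa, then σ and n for each:
  sample B: E = 138.2, α = 10.6, σ_y = 254.0 → σ = 157 MPa, n = 1.62
  sample L: E = 104.9, α = 17.6, σ_y = 193.1 → σ = 198 MPa, n = 0.977
  sample P: E = 104.4, α = 1.08, σ_y = 861.8 → σ = 12.1 MPa, n = 71.4
The minimum is sample L at n = 0.977.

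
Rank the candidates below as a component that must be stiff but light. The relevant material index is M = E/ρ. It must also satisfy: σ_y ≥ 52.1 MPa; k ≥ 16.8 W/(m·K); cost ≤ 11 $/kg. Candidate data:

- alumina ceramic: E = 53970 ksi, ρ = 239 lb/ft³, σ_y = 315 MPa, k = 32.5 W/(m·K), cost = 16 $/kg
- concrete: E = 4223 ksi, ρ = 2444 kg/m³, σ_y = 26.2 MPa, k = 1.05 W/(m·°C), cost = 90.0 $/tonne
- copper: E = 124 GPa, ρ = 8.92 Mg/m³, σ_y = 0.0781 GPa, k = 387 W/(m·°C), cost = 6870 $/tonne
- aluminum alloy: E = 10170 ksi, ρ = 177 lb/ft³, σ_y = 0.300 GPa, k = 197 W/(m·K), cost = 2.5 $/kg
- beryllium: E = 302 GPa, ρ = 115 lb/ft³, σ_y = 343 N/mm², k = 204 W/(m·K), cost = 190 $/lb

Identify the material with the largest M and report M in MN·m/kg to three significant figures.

Screen on constraints: σ_y ≥ 52.1 MPa; k ≥ 16.8 W/(m·K); cost ≤ 11 $/kg. Survivors: copper, aluminum alloy.
Normalizing units and computing the index:
  copper: E = 124.0 GPa, ρ = 8920 kg/m³
  aluminum alloy: E = 70.12 GPa, ρ = 2835 kg/m³
  aluminum alloy: M = 24.7 MN·m/kg
  copper: M = 13.9 MN·m/kg
The maximum is for aluminum alloy.

aluminum alloy, M = 24.7 MN·m/kg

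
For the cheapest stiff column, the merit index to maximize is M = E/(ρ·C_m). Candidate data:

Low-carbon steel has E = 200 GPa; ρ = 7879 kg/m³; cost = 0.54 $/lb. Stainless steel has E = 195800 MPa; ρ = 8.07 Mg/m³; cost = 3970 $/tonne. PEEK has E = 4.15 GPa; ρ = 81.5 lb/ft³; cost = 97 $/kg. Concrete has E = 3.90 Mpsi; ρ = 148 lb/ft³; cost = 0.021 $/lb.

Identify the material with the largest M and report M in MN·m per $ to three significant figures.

concrete, M = 245 MN·m per $

After converting to SI:
  low-carbon steel: E = 200.0 GPa, ρ = 7879 kg/m³, cost = 1.190 $/kg
  stainless steel: E = 195.8 GPa, ρ = 8070 kg/m³, cost = 3.970 $/kg
  PEEK: E = 4.150 GPa, ρ = 1306 kg/m³, cost = 97.00 $/kg
  concrete: E = 26.89 GPa, ρ = 2371 kg/m³, cost = 0.04630 $/kg
  concrete: M = 245 MN·m per $
  low-carbon steel: M = 21.3 MN·m per $
  stainless steel: M = 6.11 MN·m per $
  PEEK: M = 0.0328 MN·m per $
Concrete has the largest M.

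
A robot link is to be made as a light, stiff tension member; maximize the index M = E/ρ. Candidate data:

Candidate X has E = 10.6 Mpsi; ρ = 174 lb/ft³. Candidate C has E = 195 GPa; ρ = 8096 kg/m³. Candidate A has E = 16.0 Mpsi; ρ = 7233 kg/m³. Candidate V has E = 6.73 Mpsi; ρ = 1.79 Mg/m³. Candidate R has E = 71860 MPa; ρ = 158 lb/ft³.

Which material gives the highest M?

After converting to SI:
  candidate X: E = 73.08 GPa, ρ = 2787 kg/m³
  candidate C: E = 195.0 GPa, ρ = 8096 kg/m³
  candidate A: E = 110.3 GPa, ρ = 7233 kg/m³
  candidate V: E = 46.40 GPa, ρ = 1790 kg/m³
  candidate R: E = 71.86 GPa, ρ = 2531 kg/m³
  candidate R: M = 28.4 MN·m/kg
  candidate X: M = 26.2 MN·m/kg
  candidate V: M = 25.9 MN·m/kg
  candidate C: M = 24.1 MN·m/kg
  candidate A: M = 15.3 MN·m/kg
Highest index: candidate R.

candidate R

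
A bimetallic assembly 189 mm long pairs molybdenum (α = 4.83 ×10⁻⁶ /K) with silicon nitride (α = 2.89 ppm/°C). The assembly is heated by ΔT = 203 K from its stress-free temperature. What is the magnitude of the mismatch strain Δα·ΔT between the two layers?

Δα = |4.83 − 2.89|×10⁻⁶/K = 1.94×10⁻⁶/K.
Mismatch strain = Δα·ΔT = 1.94×10⁻⁶ × 203.0 = 3.94×10⁻⁴.

3.94×10⁻⁴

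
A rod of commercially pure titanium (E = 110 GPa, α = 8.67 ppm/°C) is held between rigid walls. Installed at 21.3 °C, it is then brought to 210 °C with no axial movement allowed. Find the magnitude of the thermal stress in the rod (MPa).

180 MPa

ΔT = 188.7 K. Constrained thermal stress σ = E·α·ΔT = 110.0×10³ MPa × 8.67×10⁻⁶ × 188.7 = 180 MPa (compressive).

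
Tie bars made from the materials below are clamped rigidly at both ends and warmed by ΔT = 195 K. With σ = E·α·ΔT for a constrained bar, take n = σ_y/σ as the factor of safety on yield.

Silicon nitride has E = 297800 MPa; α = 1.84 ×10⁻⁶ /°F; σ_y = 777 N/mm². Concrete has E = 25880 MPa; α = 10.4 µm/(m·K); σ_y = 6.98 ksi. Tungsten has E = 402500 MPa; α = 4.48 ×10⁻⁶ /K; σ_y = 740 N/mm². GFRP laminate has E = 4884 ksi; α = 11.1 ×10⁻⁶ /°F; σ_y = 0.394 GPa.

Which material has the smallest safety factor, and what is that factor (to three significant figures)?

With everything in SI (GPa, ×10⁻⁶/K, MPa):
  silicon nitride: E = 297.8, α = 3.31, σ_y = 777.0 → σ = 192 MPa, n = 4.04
  concrete: E = 25.88, α = 10.4, σ_y = 48.13 → σ = 52.5 MPa, n = 0.917
  tungsten: E = 402.5, α = 4.48, σ_y = 740.0 → σ = 352 MPa, n = 2.10
  GFRP laminate: E = 33.67, α = 20.0, σ_y = 394.0 → σ = 131 MPa, n = 3.00
Smallest n: concrete with n = 0.917.

concrete, n = 0.917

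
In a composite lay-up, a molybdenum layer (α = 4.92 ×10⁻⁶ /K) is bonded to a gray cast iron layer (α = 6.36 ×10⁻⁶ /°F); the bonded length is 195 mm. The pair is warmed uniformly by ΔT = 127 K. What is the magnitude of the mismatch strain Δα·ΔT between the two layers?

gray cast iron: α = 6.36×10⁻⁶/°F × 9/5 = 11.4×10⁻⁶/K.
Δα = |4.92 − 11.4|×10⁻⁶/K = 6.53×10⁻⁶/K.
Mismatch strain = Δα·ΔT = 6.53×10⁻⁶ × 127.0 = 8.29×10⁻⁴.

8.29×10⁻⁴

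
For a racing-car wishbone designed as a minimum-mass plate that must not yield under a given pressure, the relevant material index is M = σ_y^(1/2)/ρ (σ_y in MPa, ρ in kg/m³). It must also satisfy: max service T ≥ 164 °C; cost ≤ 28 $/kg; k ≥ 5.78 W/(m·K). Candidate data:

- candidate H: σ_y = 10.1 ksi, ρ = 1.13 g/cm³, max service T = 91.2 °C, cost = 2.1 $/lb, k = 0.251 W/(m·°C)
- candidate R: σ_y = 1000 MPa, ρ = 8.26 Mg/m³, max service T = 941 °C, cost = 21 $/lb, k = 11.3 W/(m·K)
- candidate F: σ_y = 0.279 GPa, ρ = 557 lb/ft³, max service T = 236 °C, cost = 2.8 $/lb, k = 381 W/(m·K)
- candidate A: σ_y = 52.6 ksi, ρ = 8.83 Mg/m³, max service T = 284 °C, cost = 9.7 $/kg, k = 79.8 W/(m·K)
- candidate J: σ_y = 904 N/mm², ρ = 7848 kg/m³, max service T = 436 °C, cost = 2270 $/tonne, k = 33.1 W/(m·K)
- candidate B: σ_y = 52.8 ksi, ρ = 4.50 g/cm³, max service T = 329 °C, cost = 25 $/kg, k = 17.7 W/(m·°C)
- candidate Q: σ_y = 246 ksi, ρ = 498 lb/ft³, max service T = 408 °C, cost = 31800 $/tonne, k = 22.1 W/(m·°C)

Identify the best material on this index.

Screen on constraints: max service T ≥ 164 °C; cost ≤ 28 $/kg; k ≥ 5.78 W/(m·K). Survivors: candidate F, candidate A, candidate J, candidate B.
After converting to SI:
  candidate F: σ_y = 279.0 MPa, ρ = 8922 kg/m³
  candidate A: σ_y = 362.7 MPa, ρ = 8830 kg/m³
  candidate J: σ_y = 904.0 MPa, ρ = 7848 kg/m³
  candidate B: σ_y = 364.0 MPa, ρ = 4500 kg/m³
  candidate B: M = 4.24×10⁻³
  candidate J: M = 3.83×10⁻³
  candidate A: M = 2.16×10⁻³
  candidate F: M = 1.87×10⁻³
Candidate B ranks first.

candidate B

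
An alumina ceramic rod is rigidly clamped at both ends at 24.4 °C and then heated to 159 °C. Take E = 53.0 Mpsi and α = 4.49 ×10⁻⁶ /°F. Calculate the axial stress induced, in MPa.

E = 53.0 Mpsi = 365.4 GPa.
α = 4.49×10⁻⁶/°F × 9/5 = 8.08×10⁻⁶/K.
ΔT = 134.6 K. Constrained thermal stress σ = E·α·ΔT = 365.4×10³ MPa × 8.08×10⁻⁶ × 134.6 = 398 MPa (compressive).

398 MPa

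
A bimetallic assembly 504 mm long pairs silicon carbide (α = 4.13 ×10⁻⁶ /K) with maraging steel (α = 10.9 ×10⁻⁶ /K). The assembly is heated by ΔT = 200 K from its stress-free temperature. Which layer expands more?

maraging steel

α(silicon carbide) = 4.13×10⁻⁶/K vs α(maraging steel) = 10.9×10⁻⁶/K.
Higher α expands more for the same ΔT: maraging steel.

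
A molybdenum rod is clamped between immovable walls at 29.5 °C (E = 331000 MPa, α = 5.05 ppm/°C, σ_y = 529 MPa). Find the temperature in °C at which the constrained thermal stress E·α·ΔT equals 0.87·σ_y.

E = 331000 MPa = 331.0 GPa.
E·α·ΔT = 460.2 MPa ⇒ ΔT = 460.2 / (331.0×10³ × 5.05×10⁻⁶) = 275.3 K.
T = 29.5 + 275.3 = 304.8 °C.

305 °C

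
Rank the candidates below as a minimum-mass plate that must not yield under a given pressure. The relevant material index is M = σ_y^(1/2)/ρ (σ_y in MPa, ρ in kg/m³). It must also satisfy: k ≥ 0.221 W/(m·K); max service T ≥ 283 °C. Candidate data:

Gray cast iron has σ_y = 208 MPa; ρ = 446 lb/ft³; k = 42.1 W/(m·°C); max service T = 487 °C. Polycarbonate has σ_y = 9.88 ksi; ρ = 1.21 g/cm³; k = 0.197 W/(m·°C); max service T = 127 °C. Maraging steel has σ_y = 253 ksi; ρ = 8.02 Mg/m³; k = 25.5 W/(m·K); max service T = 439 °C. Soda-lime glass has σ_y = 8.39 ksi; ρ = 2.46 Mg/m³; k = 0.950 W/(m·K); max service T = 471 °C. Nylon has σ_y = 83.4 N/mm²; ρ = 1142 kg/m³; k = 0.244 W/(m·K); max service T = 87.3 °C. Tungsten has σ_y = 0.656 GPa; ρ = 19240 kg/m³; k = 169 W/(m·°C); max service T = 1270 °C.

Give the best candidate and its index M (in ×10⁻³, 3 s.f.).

Screen on constraints: k ≥ 0.221 W/(m·K); max service T ≥ 283 °C. Survivors: gray cast iron, maraging steel, soda-lime glass, tungsten.
After converting to SI:
  gray cast iron: σ_y = 208.0 MPa, ρ = 7144 kg/m³
  maraging steel: σ_y = 1744 MPa, ρ = 8020 kg/m³
  soda-lime glass: σ_y = 57.85 MPa, ρ = 2460 kg/m³
  tungsten: σ_y = 656.0 MPa, ρ = 19240 kg/m³
  maraging steel: M = 5.21×10⁻³
  soda-lime glass: M = 3.09×10⁻³
  gray cast iron: M = 2.02×10⁻³
  tungsten: M = 1.33×10⁻³
Maraging steel has the largest M.

maraging steel, M = 5.21×10⁻³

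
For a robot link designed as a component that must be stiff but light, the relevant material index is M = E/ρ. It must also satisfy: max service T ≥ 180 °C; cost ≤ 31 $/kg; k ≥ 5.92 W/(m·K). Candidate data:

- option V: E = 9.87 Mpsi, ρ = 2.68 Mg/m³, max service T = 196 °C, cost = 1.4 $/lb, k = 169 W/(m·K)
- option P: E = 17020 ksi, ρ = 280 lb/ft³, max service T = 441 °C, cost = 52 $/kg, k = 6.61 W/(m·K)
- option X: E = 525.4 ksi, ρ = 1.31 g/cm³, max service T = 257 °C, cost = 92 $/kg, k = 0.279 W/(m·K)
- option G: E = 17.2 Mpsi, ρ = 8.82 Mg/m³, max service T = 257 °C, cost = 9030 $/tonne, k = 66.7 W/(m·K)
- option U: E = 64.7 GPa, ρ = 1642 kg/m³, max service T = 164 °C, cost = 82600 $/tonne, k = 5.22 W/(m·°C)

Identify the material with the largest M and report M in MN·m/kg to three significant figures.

Screen on constraints: max service T ≥ 180 °C; cost ≤ 31 $/kg; k ≥ 5.92 W/(m·K). Survivors: option V, option G.
After converting to SI:
  option V: E = 68.05 GPa, ρ = 2680 kg/m³
  option G: E = 118.6 GPa, ρ = 8820 kg/m³
  option V: M = 25.4 MN·m/kg
  option G: M = 13.4 MN·m/kg
Option V has the largest M.

option V, M = 25.4 MN·m/kg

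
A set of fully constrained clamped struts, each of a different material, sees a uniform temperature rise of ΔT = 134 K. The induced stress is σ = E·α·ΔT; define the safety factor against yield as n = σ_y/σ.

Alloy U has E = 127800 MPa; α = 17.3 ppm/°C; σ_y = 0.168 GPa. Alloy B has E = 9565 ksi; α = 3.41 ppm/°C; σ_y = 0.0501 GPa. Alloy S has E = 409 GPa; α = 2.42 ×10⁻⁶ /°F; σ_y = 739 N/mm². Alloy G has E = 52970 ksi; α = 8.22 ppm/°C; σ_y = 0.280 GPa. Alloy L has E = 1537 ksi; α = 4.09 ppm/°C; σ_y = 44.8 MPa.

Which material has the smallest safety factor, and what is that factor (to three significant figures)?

alloy U, n = 0.567

With everything in SI (GPa, ×10⁻⁶/K, MPa):
  alloy U: E = 127.8, α = 17.3, σ_y = 168.0 → σ = 296 MPa, n = 0.567
  alloy B: E = 65.95, α = 3.41, σ_y = 50.10 → σ = 30.1 MPa, n = 1.66
  alloy S: E = 409.0, α = 4.36, σ_y = 739.0 → σ = 239 MPa, n = 3.10
  alloy G: E = 365.2, α = 8.22, σ_y = 280.0 → σ = 402 MPa, n = 0.696
  alloy L: E = 10.60, α = 4.09, σ_y = 44.80 → σ = 5.81 MPa, n = 7.71
Smallest n: alloy U with n = 0.567.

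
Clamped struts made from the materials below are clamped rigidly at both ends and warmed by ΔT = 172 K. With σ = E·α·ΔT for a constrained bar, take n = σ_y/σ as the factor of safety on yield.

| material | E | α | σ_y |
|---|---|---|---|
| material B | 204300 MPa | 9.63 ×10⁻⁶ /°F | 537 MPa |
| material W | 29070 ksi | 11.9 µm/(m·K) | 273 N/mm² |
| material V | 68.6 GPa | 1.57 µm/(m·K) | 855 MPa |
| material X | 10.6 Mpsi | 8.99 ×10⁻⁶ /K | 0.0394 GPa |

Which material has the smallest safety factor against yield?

Per material, after unit conversion:
  material B: E = 204.3, α = 17.3, σ_y = 537.0 → σ = 609 MPa, n = 0.882
  material W: E = 200.4, α = 11.9, σ_y = 273.0 → σ = 410 MPa, n = 0.665
  material V: E = 68.60, α = 1.57, σ_y = 855.0 → σ = 18.5 MPa, n = 46.2
  material X: E = 73.08, α = 8.99, σ_y = 39.40 → σ = 113 MPa, n = 0.349
Smallest n: material X with n = 0.349.

material X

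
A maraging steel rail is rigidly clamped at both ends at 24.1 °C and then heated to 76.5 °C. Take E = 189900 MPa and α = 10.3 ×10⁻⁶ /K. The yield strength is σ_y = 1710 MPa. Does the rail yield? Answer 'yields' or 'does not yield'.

does not yield

E = 189900 MPa = 189.9 GPa.
ΔT = 52.40 K. Constrained thermal stress σ = E·α·ΔT = 189.9×10³ MPa × 10.3×10⁻⁶ × 52.40 = 102 MPa (compressive).
Compare to σ_y = 1710 MPa: σ < σ_y, so it does not yield.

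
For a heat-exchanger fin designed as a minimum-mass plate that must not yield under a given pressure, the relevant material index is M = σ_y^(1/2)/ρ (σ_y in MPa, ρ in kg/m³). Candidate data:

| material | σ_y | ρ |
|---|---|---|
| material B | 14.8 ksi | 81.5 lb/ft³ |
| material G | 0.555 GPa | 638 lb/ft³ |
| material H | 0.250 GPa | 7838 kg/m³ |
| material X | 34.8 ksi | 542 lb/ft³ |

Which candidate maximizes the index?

Convert each candidate to consistent units, then evaluate M:
  material B: σ_y = 102.0 MPa, ρ = 1306 kg/m³
  material G: σ_y = 555.0 MPa, ρ = 10220 kg/m³
  material H: σ_y = 250.0 MPa, ρ = 7838 kg/m³
  material X: σ_y = 239.9 MPa, ρ = 8682 kg/m³
  material B: M = 7.74×10⁻³
  material G: M = 2.31×10⁻³
  material H: M = 2.02×10⁻³
  material X: M = 1.78×10⁻³
Material B ranks first.

material B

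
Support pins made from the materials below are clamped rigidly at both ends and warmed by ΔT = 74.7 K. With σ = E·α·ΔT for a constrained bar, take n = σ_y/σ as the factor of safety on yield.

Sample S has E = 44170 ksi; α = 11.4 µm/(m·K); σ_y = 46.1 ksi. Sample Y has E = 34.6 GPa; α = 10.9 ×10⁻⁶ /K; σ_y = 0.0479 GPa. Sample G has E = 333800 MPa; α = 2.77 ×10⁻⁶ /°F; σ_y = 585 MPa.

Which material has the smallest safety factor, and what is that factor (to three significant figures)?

Converting E to GPa, α to ×10⁻⁶/K, σ_y to MPa, then σ and n for each:
  sample S: E = 304.5, α = 11.4, σ_y = 317.8 → σ = 259 MPa, n = 1.23
  sample Y: E = 34.60, α = 10.9, σ_y = 47.90 → σ = 28.2 MPa, n = 1.70
  sample G: E = 333.8, α = 4.99, σ_y = 585.0 → σ = 124 MPa, n = 4.71
Sample S has the lowest safety factor, n = 1.23.

sample S, n = 1.23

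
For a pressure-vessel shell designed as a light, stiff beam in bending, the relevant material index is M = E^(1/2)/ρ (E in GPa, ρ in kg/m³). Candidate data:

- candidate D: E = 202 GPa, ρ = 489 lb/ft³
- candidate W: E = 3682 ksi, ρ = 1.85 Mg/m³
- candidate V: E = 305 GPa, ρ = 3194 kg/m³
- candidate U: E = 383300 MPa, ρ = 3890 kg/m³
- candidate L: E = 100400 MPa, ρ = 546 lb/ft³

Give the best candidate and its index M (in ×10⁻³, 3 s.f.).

Putting every candidate on a common basis:
  candidate D: E = 202.0 GPa, ρ = 7833 kg/m³
  candidate W: E = 25.39 GPa, ρ = 1850 kg/m³
  candidate V: E = 305.0 GPa, ρ = 3194 kg/m³
  candidate U: E = 383.3 GPa, ρ = 3890 kg/m³
  candidate L: E = 100.4 GPa, ρ = 8746 kg/m³
  candidate V: M = 5.47×10⁻³
  candidate U: M = 5.03×10⁻³
  candidate W: M = 2.72×10⁻³
  candidate D: M = 1.81×10⁻³
  candidate L: M = 1.15×10⁻³
Candidate V ranks first.

candidate V, M = 5.47×10⁻³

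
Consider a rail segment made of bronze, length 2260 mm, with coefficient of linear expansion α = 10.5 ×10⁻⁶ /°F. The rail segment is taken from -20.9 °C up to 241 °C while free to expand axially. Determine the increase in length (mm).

Convert α: 10.5×10⁻⁶/°F × (9/5) = 18.9×10⁻⁶/K.
ΔT = 241 − (-20.9) = 261.9 K.
ΔL = α·L₀·ΔT = 18.9×10⁻⁶ × 2260 mm × 261.9 K = 11.2 mm.

11.2 mm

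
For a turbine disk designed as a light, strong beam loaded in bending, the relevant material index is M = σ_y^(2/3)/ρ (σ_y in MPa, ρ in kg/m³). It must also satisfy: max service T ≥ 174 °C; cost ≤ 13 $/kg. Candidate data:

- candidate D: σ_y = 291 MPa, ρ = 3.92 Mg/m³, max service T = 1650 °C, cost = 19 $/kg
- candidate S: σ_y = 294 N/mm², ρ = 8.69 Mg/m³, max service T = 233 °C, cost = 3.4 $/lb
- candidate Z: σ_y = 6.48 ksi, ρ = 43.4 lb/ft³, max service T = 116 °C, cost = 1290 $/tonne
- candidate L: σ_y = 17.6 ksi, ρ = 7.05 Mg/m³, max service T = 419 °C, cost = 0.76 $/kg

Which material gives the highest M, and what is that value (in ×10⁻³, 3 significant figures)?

candidate S, M = 5.09×10⁻³

Screen on constraints: max service T ≥ 174 °C; cost ≤ 13 $/kg. Survivors: candidate S, candidate L.
Normalizing units and computing the index:
  candidate S: σ_y = 294.0 MPa, ρ = 8690 kg/m³
  candidate L: σ_y = 121.3 MPa, ρ = 7050 kg/m³
  candidate S: M = 5.09×10⁻³
  candidate L: M = 3.48×10⁻³
Candidate S ranks first.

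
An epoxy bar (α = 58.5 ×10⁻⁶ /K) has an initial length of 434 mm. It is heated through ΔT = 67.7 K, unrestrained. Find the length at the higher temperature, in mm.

ΔL = α·L₀·ΔT = 58.5×10⁻⁶ × 434 mm × 67.70 K = 1.72 mm.
L = L₀ + ΔL = 434 + 1.72 = 435.72 mm.

435.72 mm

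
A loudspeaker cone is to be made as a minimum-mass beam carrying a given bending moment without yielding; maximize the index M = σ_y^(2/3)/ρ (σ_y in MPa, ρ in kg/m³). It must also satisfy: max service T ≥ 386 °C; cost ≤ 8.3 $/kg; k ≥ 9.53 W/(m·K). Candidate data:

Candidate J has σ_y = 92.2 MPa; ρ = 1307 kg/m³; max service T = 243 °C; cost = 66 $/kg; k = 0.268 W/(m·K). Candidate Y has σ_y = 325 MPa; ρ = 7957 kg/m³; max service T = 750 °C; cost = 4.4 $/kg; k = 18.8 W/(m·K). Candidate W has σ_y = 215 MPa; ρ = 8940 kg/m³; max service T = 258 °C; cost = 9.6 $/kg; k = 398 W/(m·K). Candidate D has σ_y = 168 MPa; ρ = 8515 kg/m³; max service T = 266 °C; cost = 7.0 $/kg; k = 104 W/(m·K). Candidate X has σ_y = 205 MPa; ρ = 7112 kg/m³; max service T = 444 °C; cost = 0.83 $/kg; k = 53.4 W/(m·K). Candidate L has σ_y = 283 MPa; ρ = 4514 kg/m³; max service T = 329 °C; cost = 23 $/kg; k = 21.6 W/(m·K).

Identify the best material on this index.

Screen on constraints: max service T ≥ 386 °C; cost ≤ 8.3 $/kg; k ≥ 9.53 W/(m·K). Survivors: candidate Y, candidate X.
Evaluate M for each candidate:
  candidate Y: M = 5.94×10⁻³
  candidate X: M = 4.89×10⁻³
Candidate Y ranks first.

candidate Y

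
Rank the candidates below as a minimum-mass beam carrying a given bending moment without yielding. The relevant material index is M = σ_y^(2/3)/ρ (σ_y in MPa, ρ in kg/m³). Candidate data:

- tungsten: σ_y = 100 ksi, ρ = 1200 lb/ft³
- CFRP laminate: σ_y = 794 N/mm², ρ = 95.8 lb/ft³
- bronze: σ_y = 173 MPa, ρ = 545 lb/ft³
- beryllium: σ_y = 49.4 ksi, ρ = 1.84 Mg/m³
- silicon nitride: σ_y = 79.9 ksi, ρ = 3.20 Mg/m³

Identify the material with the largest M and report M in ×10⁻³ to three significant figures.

CFRP laminate, M = 55.9×10⁻³

Putting every candidate on a common basis:
  tungsten: σ_y = 689.5 MPa, ρ = 19220 kg/m³
  CFRP laminate: σ_y = 794.0 MPa, ρ = 1535 kg/m³
  bronze: σ_y = 173.0 MPa, ρ = 8730 kg/m³
  beryllium: σ_y = 340.6 MPa, ρ = 1840 kg/m³
  silicon nitride: σ_y = 550.9 MPa, ρ = 3200 kg/m³
  CFRP laminate: M = 55.9×10⁻³
  beryllium: M = 26.5×10⁻³
  silicon nitride: M = 21.0×10⁻³
  tungsten: M = 4.06×10⁻³
  bronze: M = 3.56×10⁻³
Highest index: CFRP laminate.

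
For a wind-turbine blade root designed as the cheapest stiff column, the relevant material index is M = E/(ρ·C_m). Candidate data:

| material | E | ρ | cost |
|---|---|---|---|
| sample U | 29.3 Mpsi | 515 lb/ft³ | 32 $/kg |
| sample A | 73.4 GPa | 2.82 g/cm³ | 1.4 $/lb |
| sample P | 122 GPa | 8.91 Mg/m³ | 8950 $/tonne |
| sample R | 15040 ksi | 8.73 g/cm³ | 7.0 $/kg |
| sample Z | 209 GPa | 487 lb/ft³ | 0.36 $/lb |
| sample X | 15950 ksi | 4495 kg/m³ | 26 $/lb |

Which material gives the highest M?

In SI units:
  sample U: E = 202.0 GPa, ρ = 8250 kg/m³, cost = 32.00 $/kg
  sample A: E = 73.40 GPa, ρ = 2820 kg/m³, cost = 3.086 $/kg
  sample P: E = 122.0 GPa, ρ = 8910 kg/m³, cost = 8.950 $/kg
  sample R: E = 103.7 GPa, ρ = 8730 kg/m³, cost = 7.000 $/kg
  sample Z: E = 209.0 GPa, ρ = 7801 kg/m³, cost = 0.7937 $/kg
  sample X: E = 110.0 GPa, ρ = 4495 kg/m³, cost = 57.32 $/kg
  sample Z: M = 33.8 MN·m per $
  sample A: M = 8.43 MN·m per $
  sample R: M = 1.70 MN·m per $
  sample P: M = 1.53 MN·m per $
  sample U: M = 0.765 MN·m per $
  sample X: M = 0.427 MN·m per $
The maximum is for sample Z.

sample Z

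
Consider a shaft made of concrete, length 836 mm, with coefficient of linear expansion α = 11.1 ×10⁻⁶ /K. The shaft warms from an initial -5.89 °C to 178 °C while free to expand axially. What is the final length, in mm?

ΔT = 178 − (-5.89) = 183.9 K.
ΔL = α·L₀·ΔT = 11.1×10⁻⁶ × 836 mm × 183.9 K = 1.71 mm.
L = L₀ + ΔL = 836 + 1.71 = 837.71 mm.

837.71 mm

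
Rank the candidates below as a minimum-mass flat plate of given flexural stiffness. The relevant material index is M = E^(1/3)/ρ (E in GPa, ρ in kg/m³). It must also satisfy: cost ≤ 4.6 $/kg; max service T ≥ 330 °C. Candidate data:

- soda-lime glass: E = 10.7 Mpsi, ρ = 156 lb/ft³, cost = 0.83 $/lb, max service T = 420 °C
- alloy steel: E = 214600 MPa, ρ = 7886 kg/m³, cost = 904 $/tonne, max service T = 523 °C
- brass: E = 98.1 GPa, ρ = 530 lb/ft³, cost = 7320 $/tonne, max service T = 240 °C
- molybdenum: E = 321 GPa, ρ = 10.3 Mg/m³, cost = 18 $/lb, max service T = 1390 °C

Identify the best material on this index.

soda-lime glass

Screen on constraints: cost ≤ 4.6 $/kg; max service T ≥ 330 °C. Survivors: soda-lime glass, alloy steel.
Putting every candidate on a common basis:
  soda-lime glass: E = 73.77 GPa, ρ = 2499 kg/m³
  alloy steel: E = 214.6 GPa, ρ = 7886 kg/m³
  soda-lime glass: M = 1.68×10⁻³
  alloy steel: M = 0.759×10⁻³
Soda-lime glass has the largest M.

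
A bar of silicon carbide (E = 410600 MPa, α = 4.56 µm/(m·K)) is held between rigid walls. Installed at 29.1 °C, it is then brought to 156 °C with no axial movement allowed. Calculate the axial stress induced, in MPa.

238 MPa

E = 410600 MPa = 410.6 GPa.
ΔT = 126.9 K. Constrained thermal stress σ = E·α·ΔT = 410.6×10³ MPa × 4.56×10⁻⁶ × 126.9 = 238 MPa (compressive).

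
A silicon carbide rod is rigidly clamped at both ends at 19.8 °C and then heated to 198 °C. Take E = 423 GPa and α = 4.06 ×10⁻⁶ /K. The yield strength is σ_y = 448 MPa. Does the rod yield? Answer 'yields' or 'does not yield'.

ΔT = 178.2 K. Constrained thermal stress σ = E·α·ΔT = 423.0×10³ MPa × 4.06×10⁻⁶ × 178.2 = 306 MPa (compressive).
Compare to σ_y = 448 MPa: σ < σ_y, so it does not yield.

does not yield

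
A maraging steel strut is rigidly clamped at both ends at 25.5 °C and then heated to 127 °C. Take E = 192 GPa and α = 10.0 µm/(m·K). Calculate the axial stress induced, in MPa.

195 MPa

ΔT = 101.5 K. Constrained thermal stress σ = E·α·ΔT = 192.0×10³ MPa × 10.0×10⁻⁶ × 101.5 = 195 MPa (compressive).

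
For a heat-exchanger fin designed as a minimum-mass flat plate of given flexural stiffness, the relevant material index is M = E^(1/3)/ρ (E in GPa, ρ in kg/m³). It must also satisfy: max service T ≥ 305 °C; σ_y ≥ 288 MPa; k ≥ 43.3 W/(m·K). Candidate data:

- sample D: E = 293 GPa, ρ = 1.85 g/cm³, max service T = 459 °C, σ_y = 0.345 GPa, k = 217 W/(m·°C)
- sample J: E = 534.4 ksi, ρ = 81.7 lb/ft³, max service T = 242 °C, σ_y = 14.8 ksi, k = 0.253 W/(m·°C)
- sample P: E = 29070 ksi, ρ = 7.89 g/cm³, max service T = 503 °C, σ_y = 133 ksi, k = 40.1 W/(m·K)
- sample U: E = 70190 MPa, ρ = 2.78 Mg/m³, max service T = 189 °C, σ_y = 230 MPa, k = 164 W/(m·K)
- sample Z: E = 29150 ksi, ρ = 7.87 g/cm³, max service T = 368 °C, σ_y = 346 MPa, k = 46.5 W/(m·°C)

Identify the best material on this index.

Screen on constraints: max service T ≥ 305 °C; σ_y ≥ 288 MPa; k ≥ 43.3 W/(m·K). Survivors: sample D, sample Z.
In SI units:
  sample D: E = 293.0 GPa, ρ = 1850 kg/m³
  sample Z: E = 201.0 GPa, ρ = 7870 kg/m³
  sample D: M = 3.59×10⁻³
  sample Z: M = 0.744×10⁻³
Highest index: sample D.

sample D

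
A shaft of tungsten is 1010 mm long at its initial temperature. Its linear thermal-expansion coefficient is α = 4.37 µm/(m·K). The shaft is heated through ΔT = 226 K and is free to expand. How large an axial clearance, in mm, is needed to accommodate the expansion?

ΔL = α·L₀·ΔT = 4.37×10⁻⁶ × 1010 mm × 226.0 K = 0.997 mm.

0.997 mm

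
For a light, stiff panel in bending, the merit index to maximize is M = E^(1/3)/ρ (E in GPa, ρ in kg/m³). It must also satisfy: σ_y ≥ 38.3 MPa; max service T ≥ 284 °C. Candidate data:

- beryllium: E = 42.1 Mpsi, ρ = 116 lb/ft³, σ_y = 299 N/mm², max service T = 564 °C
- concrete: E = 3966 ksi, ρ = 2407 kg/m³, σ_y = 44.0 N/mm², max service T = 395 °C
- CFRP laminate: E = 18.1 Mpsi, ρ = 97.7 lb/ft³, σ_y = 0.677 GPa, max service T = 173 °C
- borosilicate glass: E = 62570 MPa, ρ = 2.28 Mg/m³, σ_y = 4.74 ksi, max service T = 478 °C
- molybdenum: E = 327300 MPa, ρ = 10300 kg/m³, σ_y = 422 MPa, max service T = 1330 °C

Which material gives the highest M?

beryllium

Screen on constraints: σ_y ≥ 38.3 MPa; max service T ≥ 284 °C. Survivors: beryllium, concrete, molybdenum.
Normalizing units and computing the index:
  beryllium: E = 290.3 GPa, ρ = 1858 kg/m³
  concrete: E = 27.34 GPa, ρ = 2407 kg/m³
  molybdenum: E = 327.3 GPa, ρ = 10300 kg/m³
  beryllium: M = 3.56×10⁻³
  concrete: M = 1.25×10⁻³
  molybdenum: M = 0.669×10⁻³
Beryllium ranks first.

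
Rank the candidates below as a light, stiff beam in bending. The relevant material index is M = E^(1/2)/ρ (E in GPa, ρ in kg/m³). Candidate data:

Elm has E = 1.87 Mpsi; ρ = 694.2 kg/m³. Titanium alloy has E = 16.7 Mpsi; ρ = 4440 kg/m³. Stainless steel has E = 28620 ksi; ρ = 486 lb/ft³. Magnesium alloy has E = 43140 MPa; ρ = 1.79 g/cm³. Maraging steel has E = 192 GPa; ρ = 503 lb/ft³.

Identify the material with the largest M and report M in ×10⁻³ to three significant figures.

elm, M = 5.17×10⁻³

Normalizing units and computing the index:
  elm: E = 12.89 GPa, ρ = 694.2 kg/m³
  titanium alloy: E = 115.1 GPa, ρ = 4440 kg/m³
  stainless steel: E = 197.3 GPa, ρ = 7785 kg/m³
  magnesium alloy: E = 43.14 GPa, ρ = 1790 kg/m³
  maraging steel: E = 192.0 GPa, ρ = 8057 kg/m³
  elm: M = 5.17×10⁻³
  magnesium alloy: M = 3.67×10⁻³
  titanium alloy: M = 2.42×10⁻³
  stainless steel: M = 1.80×10⁻³
  maraging steel: M = 1.72×10⁻³
Elm ranks first.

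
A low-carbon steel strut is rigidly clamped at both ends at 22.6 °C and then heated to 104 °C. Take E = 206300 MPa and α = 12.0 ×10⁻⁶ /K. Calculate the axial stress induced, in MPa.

E = 206300 MPa = 206.3 GPa.
ΔT = 81.40 K. Constrained thermal stress σ = E·α·ΔT = 206.3×10³ MPa × 12.0×10⁻⁶ × 81.40 = 202 MPa (compressive).

202 MPa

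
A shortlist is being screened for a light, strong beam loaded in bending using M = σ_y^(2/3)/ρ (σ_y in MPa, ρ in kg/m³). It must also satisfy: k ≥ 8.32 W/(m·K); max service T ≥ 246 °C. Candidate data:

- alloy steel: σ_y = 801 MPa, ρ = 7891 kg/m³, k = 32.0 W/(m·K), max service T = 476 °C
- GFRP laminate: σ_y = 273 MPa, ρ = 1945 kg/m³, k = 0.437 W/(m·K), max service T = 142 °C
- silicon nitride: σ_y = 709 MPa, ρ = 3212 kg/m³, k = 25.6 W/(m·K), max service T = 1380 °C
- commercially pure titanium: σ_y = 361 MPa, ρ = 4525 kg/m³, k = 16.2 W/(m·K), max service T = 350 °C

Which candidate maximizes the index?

Screen on constraints: k ≥ 8.32 W/(m·K); max service T ≥ 246 °C. Survivors: alloy steel, silicon nitride, commercially pure titanium.
Per-candidate index values:
  silicon nitride: M = 24.8×10⁻³
  commercially pure titanium: M = 11.2×10⁻³
  alloy steel: M = 10.9×10⁻³
Highest index: silicon nitride.

silicon nitride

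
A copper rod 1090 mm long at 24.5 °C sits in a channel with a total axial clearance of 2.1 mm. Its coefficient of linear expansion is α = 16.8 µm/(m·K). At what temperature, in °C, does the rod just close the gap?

139 °C

α·L₀·ΔT = 2.1 mm ⇒ ΔT = 2.1 / (16.8×10⁻⁶ × 1090.0) = 114.7 K.
T = 24.5 + 114.7 = 139.2 °C.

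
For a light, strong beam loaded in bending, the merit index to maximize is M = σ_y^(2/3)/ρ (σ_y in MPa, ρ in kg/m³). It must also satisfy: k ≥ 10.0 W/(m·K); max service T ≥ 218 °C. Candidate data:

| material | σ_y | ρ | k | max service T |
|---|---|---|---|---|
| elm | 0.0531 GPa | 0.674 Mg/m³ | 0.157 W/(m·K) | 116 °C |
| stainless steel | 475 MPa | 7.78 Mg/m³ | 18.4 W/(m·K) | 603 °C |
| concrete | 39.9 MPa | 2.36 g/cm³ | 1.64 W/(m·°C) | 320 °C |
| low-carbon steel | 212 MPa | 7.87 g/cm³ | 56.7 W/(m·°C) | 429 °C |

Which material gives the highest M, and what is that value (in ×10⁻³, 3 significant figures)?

Screen on constraints: k ≥ 10.0 W/(m·K); max service T ≥ 218 °C. Survivors: stainless steel, low-carbon steel.
After converting to SI:
  stainless steel: σ_y = 475.0 MPa, ρ = 7780 kg/m³
  low-carbon steel: σ_y = 212.0 MPa, ρ = 7870 kg/m³
  stainless steel: M = 7.82×10⁻³
  low-carbon steel: M = 4.52×10⁻³
Stainless steel has the largest M.

stainless steel, M = 7.82×10⁻³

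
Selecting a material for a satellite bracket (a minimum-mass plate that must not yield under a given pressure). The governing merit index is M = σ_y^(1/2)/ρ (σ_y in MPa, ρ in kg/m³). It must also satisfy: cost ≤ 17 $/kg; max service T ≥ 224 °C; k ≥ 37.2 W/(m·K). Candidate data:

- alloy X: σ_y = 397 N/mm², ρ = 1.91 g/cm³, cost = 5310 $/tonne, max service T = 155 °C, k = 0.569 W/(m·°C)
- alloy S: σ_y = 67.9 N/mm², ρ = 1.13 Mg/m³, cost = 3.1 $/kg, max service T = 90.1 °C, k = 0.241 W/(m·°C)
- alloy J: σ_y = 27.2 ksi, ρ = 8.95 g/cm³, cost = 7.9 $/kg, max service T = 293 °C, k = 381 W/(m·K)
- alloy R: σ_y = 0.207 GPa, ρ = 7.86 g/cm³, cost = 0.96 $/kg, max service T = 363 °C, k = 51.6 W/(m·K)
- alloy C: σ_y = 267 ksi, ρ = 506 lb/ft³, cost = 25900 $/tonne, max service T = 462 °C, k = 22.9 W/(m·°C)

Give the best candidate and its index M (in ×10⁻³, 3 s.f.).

Screen on constraints: cost ≤ 17 $/kg; max service T ≥ 224 °C; k ≥ 37.2 W/(m·K). Survivors: alloy J, alloy R.
Normalizing units and computing the index:
  alloy J: σ_y = 187.5 MPa, ρ = 8950 kg/m³
  alloy R: σ_y = 207.0 MPa, ρ = 7860 kg/m³
  alloy R: M = 1.83×10⁻³
  alloy J: M = 1.53×10⁻³
Alloy R ranks first.

alloy R, M = 1.83×10⁻³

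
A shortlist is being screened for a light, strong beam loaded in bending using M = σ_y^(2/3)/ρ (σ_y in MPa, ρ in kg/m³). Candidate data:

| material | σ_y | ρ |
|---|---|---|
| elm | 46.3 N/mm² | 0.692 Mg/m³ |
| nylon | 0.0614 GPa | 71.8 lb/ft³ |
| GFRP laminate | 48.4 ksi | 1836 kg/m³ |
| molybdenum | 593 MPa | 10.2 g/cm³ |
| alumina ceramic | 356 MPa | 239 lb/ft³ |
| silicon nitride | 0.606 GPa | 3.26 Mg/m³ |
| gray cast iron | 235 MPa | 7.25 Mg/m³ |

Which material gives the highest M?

Putting every candidate on a common basis:
  elm: σ_y = 46.30 MPa, ρ = 692.0 kg/m³
  nylon: σ_y = 61.40 MPa, ρ = 1150 kg/m³
  GFRP laminate: σ_y = 333.7 MPa, ρ = 1836 kg/m³
  molybdenum: σ_y = 593.0 MPa, ρ = 10200 kg/m³
  alumina ceramic: σ_y = 356.0 MPa, ρ = 3828 kg/m³
  silicon nitride: σ_y = 606.0 MPa, ρ = 3260 kg/m³
  gray cast iron: σ_y = 235.0 MPa, ρ = 7250 kg/m³
  GFRP laminate: M = 26.2×10⁻³
  silicon nitride: M = 22.0×10⁻³
  elm: M = 18.6×10⁻³
  nylon: M = 13.5×10⁻³
  alumina ceramic: M = 13.1×10⁻³
  molybdenum: M = 6.92×10⁻³
  gray cast iron: M = 5.25×10⁻³
GFRP laminate ranks first.

GFRP laminate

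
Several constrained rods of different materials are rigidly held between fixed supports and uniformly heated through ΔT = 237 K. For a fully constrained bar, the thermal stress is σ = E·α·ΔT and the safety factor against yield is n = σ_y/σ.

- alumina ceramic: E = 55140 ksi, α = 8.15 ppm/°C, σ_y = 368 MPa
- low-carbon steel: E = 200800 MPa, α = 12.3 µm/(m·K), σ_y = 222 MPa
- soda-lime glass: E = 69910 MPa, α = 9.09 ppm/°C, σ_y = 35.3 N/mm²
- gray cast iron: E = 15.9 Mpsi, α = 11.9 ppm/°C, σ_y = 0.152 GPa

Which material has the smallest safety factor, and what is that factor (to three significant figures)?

soda-lime glass, n = 0.234

Per material, after unit conversion:
  alumina ceramic: E = 380.2, α = 8.15, σ_y = 368.0 → σ = 734 MPa, n = 0.501
  low-carbon steel: E = 200.8, α = 12.3, σ_y = 222.0 → σ = 585 MPa, n = 0.379
  soda-lime glass: E = 69.91, α = 9.09, σ_y = 35.30 → σ = 151 MPa, n = 0.234
  gray cast iron: E = 109.6, α = 11.9, σ_y = 152.0 → σ = 309 MPa, n = 0.492
Smallest n: soda-lime glass with n = 0.234.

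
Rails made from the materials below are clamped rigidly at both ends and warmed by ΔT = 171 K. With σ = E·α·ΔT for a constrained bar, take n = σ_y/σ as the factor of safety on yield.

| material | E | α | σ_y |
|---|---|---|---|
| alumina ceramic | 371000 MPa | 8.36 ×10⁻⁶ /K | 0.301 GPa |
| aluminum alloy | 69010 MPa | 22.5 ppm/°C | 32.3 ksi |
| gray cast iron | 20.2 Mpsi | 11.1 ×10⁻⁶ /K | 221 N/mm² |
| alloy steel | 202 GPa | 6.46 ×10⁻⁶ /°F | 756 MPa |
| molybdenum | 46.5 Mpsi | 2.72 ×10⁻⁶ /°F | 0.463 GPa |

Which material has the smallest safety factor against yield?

Per material, after unit conversion:
  alumina ceramic: E = 371.0, α = 8.36, σ_y = 301.0 → σ = 530 MPa, n = 0.568
  aluminum alloy: E = 69.01, α = 22.5, σ_y = 222.7 → σ = 266 MPa, n = 0.839
  gray cast iron: E = 139.3, α = 11.1, σ_y = 221.0 → σ = 264 MPa, n = 0.836
  alloy steel: E = 202.0, α = 11.6, σ_y = 756.0 → σ = 402 MPa, n = 1.88
  molybdenum: E = 320.6, α = 4.90, σ_y = 463.0 → σ = 268 MPa, n = 1.72
The minimum is alumina ceramic at n = 0.568.

alumina ceramic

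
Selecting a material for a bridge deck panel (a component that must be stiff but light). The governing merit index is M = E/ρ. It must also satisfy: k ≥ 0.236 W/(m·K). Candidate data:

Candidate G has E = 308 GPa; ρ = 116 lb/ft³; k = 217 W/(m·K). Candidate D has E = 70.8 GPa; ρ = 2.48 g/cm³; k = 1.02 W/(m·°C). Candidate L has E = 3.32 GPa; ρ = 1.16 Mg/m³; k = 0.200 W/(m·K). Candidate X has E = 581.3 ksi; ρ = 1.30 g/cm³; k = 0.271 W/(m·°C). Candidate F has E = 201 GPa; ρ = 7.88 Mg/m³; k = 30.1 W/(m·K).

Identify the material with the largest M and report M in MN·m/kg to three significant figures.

candidate G, M = 166 MN·m/kg

Screen on constraints: k ≥ 0.236 W/(m·K). Survivors: candidate G, candidate D, candidate X, candidate F.
Convert each candidate to consistent units, then evaluate M:
  candidate G: E = 308.0 GPa, ρ = 1858 kg/m³
  candidate D: E = 70.80 GPa, ρ = 2480 kg/m³
  candidate X: E = 4.008 GPa, ρ = 1300 kg/m³
  candidate F: E = 201.0 GPa, ρ = 7880 kg/m³
  candidate G: M = 166 MN·m/kg
  candidate D: M = 28.5 MN·m/kg
  candidate F: M = 25.5 MN·m/kg
  candidate X: M = 3.08 MN·m/kg
Highest index: candidate G.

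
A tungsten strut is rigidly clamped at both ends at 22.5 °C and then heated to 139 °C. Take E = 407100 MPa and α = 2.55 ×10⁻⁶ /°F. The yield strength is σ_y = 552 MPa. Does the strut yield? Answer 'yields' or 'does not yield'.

E = 407100 MPa = 407.1 GPa.
α = 2.55×10⁻⁶/°F × 9/5 = 4.59×10⁻⁶/K.
ΔT = 116.5 K. Constrained thermal stress σ = E·α·ΔT = 407.1×10³ MPa × 4.59×10⁻⁶ × 116.5 = 218 MPa (compressive).
Compare to σ_y = 552 MPa: σ < σ_y, so it does not yield.

does not yield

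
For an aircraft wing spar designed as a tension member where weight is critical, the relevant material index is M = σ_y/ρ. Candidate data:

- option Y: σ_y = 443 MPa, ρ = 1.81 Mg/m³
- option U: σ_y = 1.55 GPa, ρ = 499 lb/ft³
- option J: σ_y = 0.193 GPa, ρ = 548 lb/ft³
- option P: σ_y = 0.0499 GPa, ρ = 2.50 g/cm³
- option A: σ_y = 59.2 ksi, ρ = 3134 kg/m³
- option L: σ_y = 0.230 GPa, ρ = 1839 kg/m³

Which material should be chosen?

After converting to SI:
  option Y: σ_y = 443.0 MPa, ρ = 1810 kg/m³
  option U: σ_y = 1550 MPa, ρ = 7993 kg/m³
  option J: σ_y = 193.0 MPa, ρ = 8778 kg/m³
  option P: σ_y = 49.90 MPa, ρ = 2500 kg/m³
  option A: σ_y = 408.2 MPa, ρ = 3134 kg/m³
  option L: σ_y = 230.0 MPa, ρ = 1839 kg/m³
  option Y: M = 245 kN·m/kg
  option U: M = 194 kN·m/kg
  option A: M = 130 kN·m/kg
  option L: M = 125 kN·m/kg
  option J: M = 22.0 kN·m/kg
  option P: M = 20.0 kN·m/kg
The maximum is for option Y.

option Y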